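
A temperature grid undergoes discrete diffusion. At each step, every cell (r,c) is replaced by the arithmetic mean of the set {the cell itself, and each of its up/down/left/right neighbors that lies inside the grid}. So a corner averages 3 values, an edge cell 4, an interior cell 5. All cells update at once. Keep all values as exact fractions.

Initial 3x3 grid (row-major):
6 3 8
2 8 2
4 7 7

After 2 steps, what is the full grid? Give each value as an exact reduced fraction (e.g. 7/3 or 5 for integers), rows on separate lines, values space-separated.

After step 1:
  11/3 25/4 13/3
  5 22/5 25/4
  13/3 13/2 16/3
After step 2:
  179/36 373/80 101/18
  87/20 142/25 1219/240
  95/18 617/120 217/36

Answer: 179/36 373/80 101/18
87/20 142/25 1219/240
95/18 617/120 217/36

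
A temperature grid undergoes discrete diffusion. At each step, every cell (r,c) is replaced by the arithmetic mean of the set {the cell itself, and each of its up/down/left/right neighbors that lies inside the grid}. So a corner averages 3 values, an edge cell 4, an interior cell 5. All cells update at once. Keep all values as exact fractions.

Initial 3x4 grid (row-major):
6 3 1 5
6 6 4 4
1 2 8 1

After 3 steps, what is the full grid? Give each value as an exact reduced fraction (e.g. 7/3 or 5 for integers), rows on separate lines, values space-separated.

Answer: 194/45 10111/2400 27233/7200 7991/2160
20617/4800 2037/500 24229/6000 27043/7200
321/80 2459/600 14179/3600 4333/1080

Derivation:
After step 1:
  5 4 13/4 10/3
  19/4 21/5 23/5 7/2
  3 17/4 15/4 13/3
After step 2:
  55/12 329/80 911/240 121/36
  339/80 109/25 193/50 473/120
  4 19/5 127/30 139/36
After step 3:
  194/45 10111/2400 27233/7200 7991/2160
  20617/4800 2037/500 24229/6000 27043/7200
  321/80 2459/600 14179/3600 4333/1080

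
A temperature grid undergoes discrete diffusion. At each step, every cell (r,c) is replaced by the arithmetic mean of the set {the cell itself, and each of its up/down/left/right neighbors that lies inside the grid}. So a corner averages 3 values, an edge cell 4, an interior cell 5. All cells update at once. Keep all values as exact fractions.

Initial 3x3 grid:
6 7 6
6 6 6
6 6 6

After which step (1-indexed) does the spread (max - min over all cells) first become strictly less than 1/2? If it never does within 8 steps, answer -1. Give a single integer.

Answer: 1

Derivation:
Step 1: max=19/3, min=6, spread=1/3
  -> spread < 1/2 first at step 1
Step 2: max=1507/240, min=6, spread=67/240
Step 3: max=13397/2160, min=1207/200, spread=1807/10800
Step 4: max=5341963/864000, min=32761/5400, spread=33401/288000
Step 5: max=47885933/7776000, min=3283391/540000, spread=3025513/38880000
Step 6: max=19127326867/3110400000, min=175555949/28800000, spread=53531/995328
Step 7: max=1145776925849/186624000000, min=47447116051/7776000000, spread=450953/11943936
Step 8: max=68693543560603/11197440000000, min=5699728610519/933120000000, spread=3799043/143327232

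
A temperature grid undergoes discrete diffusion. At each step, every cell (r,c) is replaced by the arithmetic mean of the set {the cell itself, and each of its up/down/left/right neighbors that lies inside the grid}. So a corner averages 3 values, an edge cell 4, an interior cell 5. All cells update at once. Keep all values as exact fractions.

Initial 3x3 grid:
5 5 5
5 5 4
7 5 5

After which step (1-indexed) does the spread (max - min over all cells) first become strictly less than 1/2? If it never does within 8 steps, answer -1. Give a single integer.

Answer: 4

Derivation:
Step 1: max=17/3, min=14/3, spread=1
Step 2: max=50/9, min=1133/240, spread=601/720
Step 3: max=718/135, min=10363/2160, spread=25/48
Step 4: max=170489/32400, min=634481/129600, spread=211/576
  -> spread < 1/2 first at step 4
Step 5: max=5040929/972000, min=38328307/7776000, spread=1777/6912
Step 6: max=601167851/116640000, min=2320459529/466560000, spread=14971/82944
Step 7: max=2240825167/437400000, min=139865657563/27993600000, spread=126121/995328
Step 8: max=2143903403309/419904000000, min=8426199691361/1679616000000, spread=1062499/11943936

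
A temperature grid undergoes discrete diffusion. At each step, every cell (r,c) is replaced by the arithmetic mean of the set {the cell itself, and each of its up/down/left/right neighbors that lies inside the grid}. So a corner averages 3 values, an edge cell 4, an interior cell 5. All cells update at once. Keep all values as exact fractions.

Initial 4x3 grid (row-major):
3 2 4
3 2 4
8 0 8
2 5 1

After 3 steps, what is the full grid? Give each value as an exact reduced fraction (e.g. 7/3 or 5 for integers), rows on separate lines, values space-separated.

After step 1:
  8/3 11/4 10/3
  4 11/5 9/2
  13/4 23/5 13/4
  5 2 14/3
After step 2:
  113/36 219/80 127/36
  727/240 361/100 797/240
  337/80 153/50 1021/240
  41/12 61/15 119/36
After step 3:
  1603/540 15617/4800 3451/1080
  25183/7200 6303/2000 26483/7200
  8231/2400 5761/1500 25093/7200
  2807/720 779/225 8371/2160

Answer: 1603/540 15617/4800 3451/1080
25183/7200 6303/2000 26483/7200
8231/2400 5761/1500 25093/7200
2807/720 779/225 8371/2160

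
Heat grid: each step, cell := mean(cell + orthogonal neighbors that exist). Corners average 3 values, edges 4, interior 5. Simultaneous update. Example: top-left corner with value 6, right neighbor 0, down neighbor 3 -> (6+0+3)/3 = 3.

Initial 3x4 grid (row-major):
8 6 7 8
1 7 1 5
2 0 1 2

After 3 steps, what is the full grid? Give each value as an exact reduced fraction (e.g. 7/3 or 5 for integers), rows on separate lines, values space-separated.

After step 1:
  5 7 11/2 20/3
  9/2 3 21/5 4
  1 5/2 1 8/3
After step 2:
  11/2 41/8 701/120 97/18
  27/8 106/25 177/50 263/60
  8/3 15/8 311/120 23/9
After step 3:
  14/3 1553/300 8953/1800 5621/1080
  9469/2400 3631/1000 6179/1500 14281/3600
  95/36 853/300 4753/1800 3431/1080

Answer: 14/3 1553/300 8953/1800 5621/1080
9469/2400 3631/1000 6179/1500 14281/3600
95/36 853/300 4753/1800 3431/1080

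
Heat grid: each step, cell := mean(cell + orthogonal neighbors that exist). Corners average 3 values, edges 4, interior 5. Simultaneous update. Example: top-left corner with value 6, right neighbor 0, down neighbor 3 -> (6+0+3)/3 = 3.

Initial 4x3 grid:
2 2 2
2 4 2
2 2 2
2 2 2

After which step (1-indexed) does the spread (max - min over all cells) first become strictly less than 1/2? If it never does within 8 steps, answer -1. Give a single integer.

Step 1: max=5/2, min=2, spread=1/2
Step 2: max=123/50, min=2, spread=23/50
  -> spread < 1/2 first at step 2
Step 3: max=5611/2400, min=413/200, spread=131/480
Step 4: max=49751/21600, min=7591/3600, spread=841/4320
Step 5: max=19822051/8640000, min=1533373/720000, spread=56863/345600
Step 6: max=177054341/77760000, min=13949543/6480000, spread=386393/3110400
Step 7: max=70601723131/31104000000, min=5604358813/2592000000, spread=26795339/248832000
Step 8: max=4216295714129/1866240000000, min=338126149667/155520000000, spread=254051069/2985984000

Answer: 2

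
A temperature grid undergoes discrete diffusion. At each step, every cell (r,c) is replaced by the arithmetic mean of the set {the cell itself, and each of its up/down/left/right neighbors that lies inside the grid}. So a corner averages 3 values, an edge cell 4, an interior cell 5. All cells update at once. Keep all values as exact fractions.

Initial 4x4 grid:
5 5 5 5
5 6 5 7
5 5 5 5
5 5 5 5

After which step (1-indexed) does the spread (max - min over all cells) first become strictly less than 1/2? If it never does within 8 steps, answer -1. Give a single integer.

Answer: 3

Derivation:
Step 1: max=17/3, min=5, spread=2/3
Step 2: max=167/30, min=5, spread=17/30
Step 3: max=11761/2160, min=2013/400, spread=2227/5400
  -> spread < 1/2 first at step 3
Step 4: max=579833/108000, min=36391/7200, spread=2123/6750
Step 5: max=10410121/1944000, min=1098853/216000, spread=130111/486000
Step 6: max=310277743/58320000, min=33028291/6480000, spread=3255781/14580000
Step 7: max=9280618681/1749600000, min=994575253/194400000, spread=82360351/437400000
Step 8: max=277407656623/52488000000, min=29901038371/5832000000, spread=2074577821/13122000000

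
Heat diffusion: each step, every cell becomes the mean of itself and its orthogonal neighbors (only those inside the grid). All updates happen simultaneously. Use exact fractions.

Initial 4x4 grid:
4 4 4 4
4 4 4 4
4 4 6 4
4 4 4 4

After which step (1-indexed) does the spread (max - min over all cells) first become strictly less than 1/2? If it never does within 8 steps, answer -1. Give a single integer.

Answer: 2

Derivation:
Step 1: max=9/2, min=4, spread=1/2
Step 2: max=111/25, min=4, spread=11/25
  -> spread < 1/2 first at step 2
Step 3: max=5167/1200, min=4, spread=367/1200
Step 4: max=23171/5400, min=1213/300, spread=1337/5400
Step 5: max=689669/162000, min=36469/9000, spread=33227/162000
Step 6: max=20654327/4860000, min=220049/54000, spread=849917/4860000
Step 7: max=616914347/145800000, min=3308533/810000, spread=21378407/145800000
Step 8: max=18462462371/4374000000, min=995688343/243000000, spread=540072197/4374000000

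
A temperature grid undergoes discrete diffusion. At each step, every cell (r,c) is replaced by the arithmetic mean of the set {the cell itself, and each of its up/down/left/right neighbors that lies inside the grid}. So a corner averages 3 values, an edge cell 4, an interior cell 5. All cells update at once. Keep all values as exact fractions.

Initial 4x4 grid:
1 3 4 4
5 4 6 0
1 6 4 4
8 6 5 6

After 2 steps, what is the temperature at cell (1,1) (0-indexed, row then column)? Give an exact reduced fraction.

Step 1: cell (1,1) = 24/5
Step 2: cell (1,1) = 367/100
Full grid after step 2:
  35/12 301/80 811/240 125/36
  311/80 367/100 423/100 199/60
  339/80 101/20 431/100 17/4
  65/12 207/40 43/8 55/12

Answer: 367/100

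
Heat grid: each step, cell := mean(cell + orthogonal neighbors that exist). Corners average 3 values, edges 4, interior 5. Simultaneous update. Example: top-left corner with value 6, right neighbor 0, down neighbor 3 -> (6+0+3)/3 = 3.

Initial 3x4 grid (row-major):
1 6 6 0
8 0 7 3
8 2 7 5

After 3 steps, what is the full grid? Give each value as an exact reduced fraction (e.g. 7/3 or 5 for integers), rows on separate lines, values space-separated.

Answer: 3247/720 4997/1200 5017/1200 2837/720
7261/1600 9267/2000 8617/2000 6871/1600
3557/720 5647/1200 5717/1200 3247/720

Derivation:
After step 1:
  5 13/4 19/4 3
  17/4 23/5 23/5 15/4
  6 17/4 21/4 5
After step 2:
  25/6 22/5 39/10 23/6
  397/80 419/100 459/100 327/80
  29/6 201/40 191/40 14/3
After step 3:
  3247/720 4997/1200 5017/1200 2837/720
  7261/1600 9267/2000 8617/2000 6871/1600
  3557/720 5647/1200 5717/1200 3247/720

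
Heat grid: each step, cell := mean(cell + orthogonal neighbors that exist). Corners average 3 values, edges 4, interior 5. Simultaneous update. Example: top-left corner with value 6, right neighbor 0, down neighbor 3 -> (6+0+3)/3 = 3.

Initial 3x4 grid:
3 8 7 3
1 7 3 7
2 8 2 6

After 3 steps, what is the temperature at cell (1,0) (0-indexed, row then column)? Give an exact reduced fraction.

Answer: 62777/14400

Derivation:
Step 1: cell (1,0) = 13/4
Step 2: cell (1,0) = 979/240
Step 3: cell (1,0) = 62777/14400
Full grid after step 3:
  3313/720 3043/600 9499/1800 11497/2160
  62777/14400 28783/6000 30853/6000 73007/14400
  9079/2160 16583/3600 1947/400 1193/240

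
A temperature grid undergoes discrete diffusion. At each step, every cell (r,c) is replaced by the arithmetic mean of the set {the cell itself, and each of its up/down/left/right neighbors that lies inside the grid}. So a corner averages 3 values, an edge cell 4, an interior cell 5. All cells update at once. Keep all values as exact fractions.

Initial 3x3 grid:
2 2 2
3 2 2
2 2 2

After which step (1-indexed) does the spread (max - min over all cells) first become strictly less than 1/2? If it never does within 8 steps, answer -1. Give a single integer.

Answer: 1

Derivation:
Step 1: max=7/3, min=2, spread=1/3
  -> spread < 1/2 first at step 1
Step 2: max=547/240, min=2, spread=67/240
Step 3: max=4757/2160, min=407/200, spread=1807/10800
Step 4: max=1885963/864000, min=11161/5400, spread=33401/288000
Step 5: max=16781933/7776000, min=1123391/540000, spread=3025513/38880000
Step 6: max=6685726867/3110400000, min=60355949/28800000, spread=53531/995328
Step 7: max=399280925849/186624000000, min=16343116051/7776000000, spread=450953/11943936
Step 8: max=23903783560603/11197440000000, min=1967248610519/933120000000, spread=3799043/143327232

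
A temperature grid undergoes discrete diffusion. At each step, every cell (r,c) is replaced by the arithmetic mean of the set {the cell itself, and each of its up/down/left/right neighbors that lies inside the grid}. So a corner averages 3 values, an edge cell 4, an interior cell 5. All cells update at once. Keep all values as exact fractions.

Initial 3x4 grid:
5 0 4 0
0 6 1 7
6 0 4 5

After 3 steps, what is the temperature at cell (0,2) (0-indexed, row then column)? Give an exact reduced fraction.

Step 1: cell (0,2) = 5/4
Step 2: cell (0,2) = 49/15
Step 3: cell (0,2) = 9509/3600
Full grid after step 3:
  5449/2160 10859/3600 9509/3600 7309/2160
  45101/14400 15529/6000 7043/2000 15767/4800
  1973/720 1351/400 11509/3600 8579/2160

Answer: 9509/3600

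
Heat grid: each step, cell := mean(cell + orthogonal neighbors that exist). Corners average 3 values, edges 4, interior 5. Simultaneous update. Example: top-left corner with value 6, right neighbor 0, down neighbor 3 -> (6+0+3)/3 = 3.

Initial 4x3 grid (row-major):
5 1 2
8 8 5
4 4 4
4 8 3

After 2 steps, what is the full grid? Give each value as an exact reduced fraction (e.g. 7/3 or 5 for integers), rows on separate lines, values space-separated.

Answer: 179/36 62/15 137/36
1267/240 129/25 997/240
1331/240 491/100 387/80
181/36 1241/240 55/12

Derivation:
After step 1:
  14/3 4 8/3
  25/4 26/5 19/4
  5 28/5 4
  16/3 19/4 5
After step 2:
  179/36 62/15 137/36
  1267/240 129/25 997/240
  1331/240 491/100 387/80
  181/36 1241/240 55/12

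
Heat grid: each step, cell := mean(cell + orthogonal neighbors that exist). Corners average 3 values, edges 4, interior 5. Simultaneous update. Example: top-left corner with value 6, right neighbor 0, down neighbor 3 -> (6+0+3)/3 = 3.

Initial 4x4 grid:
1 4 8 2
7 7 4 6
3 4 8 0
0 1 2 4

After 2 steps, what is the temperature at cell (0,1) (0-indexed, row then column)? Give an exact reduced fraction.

Answer: 187/40

Derivation:
Step 1: cell (0,1) = 5
Step 2: cell (0,1) = 187/40
Full grid after step 2:
  9/2 187/40 643/120 77/18
  43/10 259/50 229/50 583/120
  209/60 373/100 461/100 131/40
  79/36 343/120 111/40 41/12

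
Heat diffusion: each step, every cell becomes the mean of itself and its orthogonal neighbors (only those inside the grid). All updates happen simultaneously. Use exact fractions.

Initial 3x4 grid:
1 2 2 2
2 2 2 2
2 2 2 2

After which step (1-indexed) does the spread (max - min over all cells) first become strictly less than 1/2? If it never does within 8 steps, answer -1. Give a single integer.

Step 1: max=2, min=5/3, spread=1/3
  -> spread < 1/2 first at step 1
Step 2: max=2, min=31/18, spread=5/18
Step 3: max=2, min=391/216, spread=41/216
Step 4: max=2, min=47623/25920, spread=4217/25920
Step 5: max=14321/7200, min=2901251/1555200, spread=38417/311040
Step 6: max=285403/144000, min=175423789/93312000, spread=1903471/18662400
Step 7: max=8524241/4320000, min=10596450911/5598720000, spread=18038617/223948800
Step 8: max=764673241/388800000, min=638578217149/335923200000, spread=883978523/13436928000

Answer: 1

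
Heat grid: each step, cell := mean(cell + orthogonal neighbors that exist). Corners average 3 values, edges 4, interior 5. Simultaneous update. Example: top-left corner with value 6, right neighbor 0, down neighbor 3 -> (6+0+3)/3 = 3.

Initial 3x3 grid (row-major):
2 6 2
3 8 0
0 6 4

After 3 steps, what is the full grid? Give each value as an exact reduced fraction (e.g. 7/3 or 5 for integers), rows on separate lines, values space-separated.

After step 1:
  11/3 9/2 8/3
  13/4 23/5 7/2
  3 9/2 10/3
After step 2:
  137/36 463/120 32/9
  871/240 407/100 141/40
  43/12 463/120 34/9
After step 3:
  8131/2160 27521/7200 1969/540
  54317/14400 22729/6000 8957/2400
  2657/720 27521/7200 2009/540

Answer: 8131/2160 27521/7200 1969/540
54317/14400 22729/6000 8957/2400
2657/720 27521/7200 2009/540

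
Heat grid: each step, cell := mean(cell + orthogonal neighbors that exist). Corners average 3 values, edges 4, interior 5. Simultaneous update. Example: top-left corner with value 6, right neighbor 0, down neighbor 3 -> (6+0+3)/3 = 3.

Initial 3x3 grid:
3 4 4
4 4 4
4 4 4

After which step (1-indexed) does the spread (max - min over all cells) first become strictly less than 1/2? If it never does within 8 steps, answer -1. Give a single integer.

Step 1: max=4, min=11/3, spread=1/3
  -> spread < 1/2 first at step 1
Step 2: max=4, min=67/18, spread=5/18
Step 3: max=4, min=823/216, spread=41/216
Step 4: max=1429/360, min=49709/12960, spread=347/2592
Step 5: max=14243/3600, min=3003463/777600, spread=2921/31104
Step 6: max=1702517/432000, min=180795461/46656000, spread=24611/373248
Step 7: max=38223259/9720000, min=10878717967/2799360000, spread=207329/4478976
Step 8: max=2034798401/518400000, min=653816447549/167961600000, spread=1746635/53747712

Answer: 1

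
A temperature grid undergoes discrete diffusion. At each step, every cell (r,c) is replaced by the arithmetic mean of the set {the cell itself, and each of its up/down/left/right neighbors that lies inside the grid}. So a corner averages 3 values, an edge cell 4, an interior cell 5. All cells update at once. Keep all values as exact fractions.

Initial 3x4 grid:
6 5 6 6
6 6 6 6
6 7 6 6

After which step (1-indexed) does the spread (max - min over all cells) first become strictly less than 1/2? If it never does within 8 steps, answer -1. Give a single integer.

Step 1: max=19/3, min=17/3, spread=2/3
Step 2: max=149/24, min=139/24, spread=5/12
  -> spread < 1/2 first at step 2
Step 3: max=1325/216, min=1267/216, spread=29/108
Step 4: max=329/54, min=319/54, spread=5/27
Step 5: max=15719/2592, min=15385/2592, spread=167/1296
Step 6: max=47009/7776, min=46303/7776, spread=353/3888
Step 7: max=1125739/186624, min=1113749/186624, spread=5995/93312
Step 8: max=6744023/1119744, min=6692905/1119744, spread=25559/559872

Answer: 2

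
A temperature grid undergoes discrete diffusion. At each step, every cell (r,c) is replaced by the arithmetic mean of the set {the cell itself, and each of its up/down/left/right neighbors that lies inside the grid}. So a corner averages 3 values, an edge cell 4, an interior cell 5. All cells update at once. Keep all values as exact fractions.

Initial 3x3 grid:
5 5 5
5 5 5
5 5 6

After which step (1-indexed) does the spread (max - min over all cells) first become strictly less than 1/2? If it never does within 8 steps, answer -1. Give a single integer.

Answer: 1

Derivation:
Step 1: max=16/3, min=5, spread=1/3
  -> spread < 1/2 first at step 1
Step 2: max=95/18, min=5, spread=5/18
Step 3: max=1121/216, min=5, spread=41/216
Step 4: max=66931/12960, min=1811/360, spread=347/2592
Step 5: max=3994937/777600, min=18157/3600, spread=2921/31104
Step 6: max=239108539/46656000, min=2185483/432000, spread=24611/373248
Step 7: max=14315522033/2799360000, min=49256741/9720000, spread=207329/4478976
Step 8: max=857837952451/167961600000, min=2630801599/518400000, spread=1746635/53747712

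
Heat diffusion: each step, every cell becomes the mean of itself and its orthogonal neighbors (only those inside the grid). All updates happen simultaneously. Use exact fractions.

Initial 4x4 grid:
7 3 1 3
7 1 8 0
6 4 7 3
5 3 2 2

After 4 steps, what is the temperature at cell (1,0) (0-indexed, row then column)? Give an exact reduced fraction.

Answer: 1008271/216000

Derivation:
Step 1: cell (1,0) = 21/4
Step 2: cell (1,0) = 1261/240
Step 3: cell (1,0) = 33997/7200
Step 4: cell (1,0) = 1008271/216000
Full grid after step 4:
  144731/32400 896611/216000 746339/216000 207743/64800
  1008271/216000 375749/90000 668117/180000 347377/108000
  985927/216000 773299/180000 331303/90000 368629/108000
  290041/64800 221773/54000 200417/54000 108937/32400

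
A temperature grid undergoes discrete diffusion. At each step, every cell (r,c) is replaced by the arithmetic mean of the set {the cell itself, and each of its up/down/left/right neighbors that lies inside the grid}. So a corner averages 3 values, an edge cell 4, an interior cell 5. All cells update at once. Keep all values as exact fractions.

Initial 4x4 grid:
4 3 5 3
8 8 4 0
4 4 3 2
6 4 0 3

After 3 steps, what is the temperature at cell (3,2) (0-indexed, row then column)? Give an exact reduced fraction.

Step 1: cell (3,2) = 5/2
Step 2: cell (3,2) = 77/30
Step 3: cell (3,2) = 10421/3600
Full grid after step 3:
  3743/720 759/160 5447/1440 341/108
  21/4 9273/2000 5497/1500 817/288
  4397/900 12881/3000 18907/6000 18097/7200
  4883/1080 13733/3600 10421/3600 4861/2160

Answer: 10421/3600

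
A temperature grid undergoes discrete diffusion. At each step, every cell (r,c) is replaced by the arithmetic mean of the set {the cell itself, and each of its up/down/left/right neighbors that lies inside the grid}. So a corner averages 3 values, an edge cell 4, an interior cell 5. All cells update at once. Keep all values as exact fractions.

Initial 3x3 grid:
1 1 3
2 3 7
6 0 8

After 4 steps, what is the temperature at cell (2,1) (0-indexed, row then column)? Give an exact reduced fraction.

Answer: 3089119/864000

Derivation:
Step 1: cell (2,1) = 17/4
Step 2: cell (2,1) = 871/240
Step 3: cell (2,1) = 54677/14400
Step 4: cell (2,1) = 3089119/864000
Full grid after step 4:
  43229/16200 106031/36000 444407/129600
  102781/36000 601189/180000 3194119/864000
  419807/129600 3089119/864000 28799/7200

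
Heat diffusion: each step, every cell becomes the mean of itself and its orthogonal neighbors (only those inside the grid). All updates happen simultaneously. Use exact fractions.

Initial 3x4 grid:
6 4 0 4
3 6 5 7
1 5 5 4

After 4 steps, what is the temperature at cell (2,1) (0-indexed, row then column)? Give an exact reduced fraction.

Step 1: cell (2,1) = 17/4
Step 2: cell (2,1) = 83/20
Step 3: cell (2,1) = 5077/1200
Step 4: cell (2,1) = 76327/18000
Full grid after step 4:
  262697/64800 885299/216000 903499/216000 275917/64800
  876059/216000 753347/180000 261299/60000 107351/24000
  11003/2700 76327/18000 243281/54000 150271/32400

Answer: 76327/18000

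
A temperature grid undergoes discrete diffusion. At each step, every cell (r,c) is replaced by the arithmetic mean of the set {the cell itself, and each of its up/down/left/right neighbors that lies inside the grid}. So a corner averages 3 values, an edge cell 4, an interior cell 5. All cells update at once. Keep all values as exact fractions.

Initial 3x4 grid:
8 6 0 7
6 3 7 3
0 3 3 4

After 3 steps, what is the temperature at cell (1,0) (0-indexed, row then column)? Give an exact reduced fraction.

Step 1: cell (1,0) = 17/4
Step 2: cell (1,0) = 227/48
Step 3: cell (1,0) = 60269/14400
Full grid after step 3:
  1081/216 32437/7200 32837/7200 4411/1080
  60269/14400 3287/750 2897/750 61649/14400
  553/144 173/50 14131/3600 8147/2160

Answer: 60269/14400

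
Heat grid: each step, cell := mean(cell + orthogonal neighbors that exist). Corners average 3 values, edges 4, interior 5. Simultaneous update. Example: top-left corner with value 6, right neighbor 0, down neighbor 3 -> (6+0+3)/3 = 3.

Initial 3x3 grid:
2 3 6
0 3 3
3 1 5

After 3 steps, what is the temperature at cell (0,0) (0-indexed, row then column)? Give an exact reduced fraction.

Answer: 499/216

Derivation:
Step 1: cell (0,0) = 5/3
Step 2: cell (0,0) = 43/18
Step 3: cell (0,0) = 499/216
Full grid after step 3:
  499/216 4337/1440 481/144
  23/10 1051/400 3263/960
  223/108 973/360 145/48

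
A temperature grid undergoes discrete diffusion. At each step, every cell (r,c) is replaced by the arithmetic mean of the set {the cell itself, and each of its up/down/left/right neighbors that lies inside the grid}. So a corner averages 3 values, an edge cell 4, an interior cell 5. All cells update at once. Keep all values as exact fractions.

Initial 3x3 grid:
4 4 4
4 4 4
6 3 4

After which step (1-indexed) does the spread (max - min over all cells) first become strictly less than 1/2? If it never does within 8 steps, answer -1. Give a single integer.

Answer: 2

Derivation:
Step 1: max=9/2, min=11/3, spread=5/6
Step 2: max=157/36, min=58/15, spread=89/180
  -> spread < 1/2 first at step 2
Step 3: max=30233/7200, min=709/180, spread=1873/7200
Step 4: max=539581/129600, min=214597/54000, spread=122741/648000
Step 5: max=106766897/25920000, min=287879/72000, spread=3130457/25920000
Step 6: max=1915427029/466560000, min=195432637/48600000, spread=196368569/2332800000
Step 7: max=114463670063/27993600000, min=9402299849/2332800000, spread=523543/8957952
Step 8: max=6855748378861/1679616000000, min=94261568413/23328000000, spread=4410589/107495424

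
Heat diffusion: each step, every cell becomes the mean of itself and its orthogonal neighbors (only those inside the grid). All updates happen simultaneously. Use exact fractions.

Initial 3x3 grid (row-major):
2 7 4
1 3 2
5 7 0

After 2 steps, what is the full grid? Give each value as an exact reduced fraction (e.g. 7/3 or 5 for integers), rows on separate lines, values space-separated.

Answer: 121/36 47/12 127/36
173/48 67/20 163/48
65/18 181/48 3

Derivation:
After step 1:
  10/3 4 13/3
  11/4 4 9/4
  13/3 15/4 3
After step 2:
  121/36 47/12 127/36
  173/48 67/20 163/48
  65/18 181/48 3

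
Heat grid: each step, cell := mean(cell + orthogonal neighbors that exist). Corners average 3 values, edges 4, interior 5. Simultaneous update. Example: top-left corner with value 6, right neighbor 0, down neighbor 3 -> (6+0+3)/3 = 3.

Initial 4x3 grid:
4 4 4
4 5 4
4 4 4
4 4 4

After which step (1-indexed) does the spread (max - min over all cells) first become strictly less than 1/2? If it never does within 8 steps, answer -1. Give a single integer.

Step 1: max=17/4, min=4, spread=1/4
  -> spread < 1/2 first at step 1
Step 2: max=423/100, min=4, spread=23/100
Step 3: max=20011/4800, min=1613/400, spread=131/960
Step 4: max=179351/43200, min=29191/7200, spread=841/8640
Step 5: max=71662051/17280000, min=5853373/1440000, spread=56863/691200
Step 6: max=643614341/155520000, min=52829543/12960000, spread=386393/6220800
Step 7: max=257225723131/62208000000, min=21156358813/5184000000, spread=26795339/497664000
Step 8: max=15413735714129/3732480000000, min=1271246149667/311040000000, spread=254051069/5971968000

Answer: 1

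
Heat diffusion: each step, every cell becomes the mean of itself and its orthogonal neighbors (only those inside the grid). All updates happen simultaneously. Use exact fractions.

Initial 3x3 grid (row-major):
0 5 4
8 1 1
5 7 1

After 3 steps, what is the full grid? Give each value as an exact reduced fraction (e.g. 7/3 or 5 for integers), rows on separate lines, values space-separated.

After step 1:
  13/3 5/2 10/3
  7/2 22/5 7/4
  20/3 7/2 3
After step 2:
  31/9 437/120 91/36
  189/40 313/100 749/240
  41/9 527/120 11/4
After step 3:
  1063/270 22939/7200 6689/2160
  3171/800 22811/6000 41503/14400
  2461/540 26689/7200 821/240

Answer: 1063/270 22939/7200 6689/2160
3171/800 22811/6000 41503/14400
2461/540 26689/7200 821/240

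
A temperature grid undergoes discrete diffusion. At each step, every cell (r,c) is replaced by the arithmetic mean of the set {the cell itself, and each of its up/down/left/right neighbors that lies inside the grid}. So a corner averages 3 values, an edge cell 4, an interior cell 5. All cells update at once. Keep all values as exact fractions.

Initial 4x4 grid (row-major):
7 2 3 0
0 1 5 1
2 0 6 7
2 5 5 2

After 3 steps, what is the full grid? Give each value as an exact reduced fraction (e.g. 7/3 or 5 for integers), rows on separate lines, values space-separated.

After step 1:
  3 13/4 5/2 4/3
  5/2 8/5 16/5 13/4
  1 14/5 23/5 4
  3 3 9/2 14/3
After step 2:
  35/12 207/80 617/240 85/36
  81/40 267/100 303/100 707/240
  93/40 13/5 191/50 991/240
  7/3 133/40 503/120 79/18
After step 3:
  1807/720 2149/800 18989/7200 709/270
  2981/1200 1033/400 4511/1500 22439/7200
  557/240 737/250 853/240 27511/7200
  479/180 249/80 14153/3600 9151/2160

Answer: 1807/720 2149/800 18989/7200 709/270
2981/1200 1033/400 4511/1500 22439/7200
557/240 737/250 853/240 27511/7200
479/180 249/80 14153/3600 9151/2160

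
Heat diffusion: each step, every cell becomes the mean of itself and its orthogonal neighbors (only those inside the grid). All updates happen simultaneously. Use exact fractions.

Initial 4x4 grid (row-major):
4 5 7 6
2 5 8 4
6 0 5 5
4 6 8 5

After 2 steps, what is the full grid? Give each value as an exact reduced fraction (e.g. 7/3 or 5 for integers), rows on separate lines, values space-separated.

Answer: 79/18 233/48 1393/240 215/36
179/48 237/50 109/20 659/120
1019/240 211/50 523/100 217/40
77/18 607/120 217/40 67/12

Derivation:
After step 1:
  11/3 21/4 13/2 17/3
  17/4 4 29/5 23/4
  3 22/5 26/5 19/4
  16/3 9/2 6 6
After step 2:
  79/18 233/48 1393/240 215/36
  179/48 237/50 109/20 659/120
  1019/240 211/50 523/100 217/40
  77/18 607/120 217/40 67/12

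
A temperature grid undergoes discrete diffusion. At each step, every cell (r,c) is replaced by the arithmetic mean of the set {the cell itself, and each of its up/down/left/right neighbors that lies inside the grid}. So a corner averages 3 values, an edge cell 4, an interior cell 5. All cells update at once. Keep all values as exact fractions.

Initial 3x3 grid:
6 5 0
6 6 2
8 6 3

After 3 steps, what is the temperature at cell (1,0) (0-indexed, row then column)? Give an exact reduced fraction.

Answer: 8131/1440

Derivation:
Step 1: cell (1,0) = 13/2
Step 2: cell (1,0) = 143/24
Step 3: cell (1,0) = 8131/1440
Full grid after step 3:
  2267/432 4259/960 391/108
  8131/1440 5719/1200 3709/960
  2525/432 14747/2880 919/216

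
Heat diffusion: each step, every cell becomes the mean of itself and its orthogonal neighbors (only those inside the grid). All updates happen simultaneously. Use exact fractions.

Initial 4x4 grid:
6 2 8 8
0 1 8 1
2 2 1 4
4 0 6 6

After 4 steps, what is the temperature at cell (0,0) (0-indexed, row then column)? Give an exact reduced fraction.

Answer: 50809/16200

Derivation:
Step 1: cell (0,0) = 8/3
Step 2: cell (0,0) = 55/18
Step 3: cell (0,0) = 1699/540
Step 4: cell (0,0) = 50809/16200
Full grid after step 4:
  50809/16200 808267/216000 952339/216000 39737/8100
  606097/216000 72167/22500 185029/45000 961909/216000
  57337/24000 87697/30000 12601/3600 893093/216000
  5249/2160 195451/72000 751673/216000 122641/32400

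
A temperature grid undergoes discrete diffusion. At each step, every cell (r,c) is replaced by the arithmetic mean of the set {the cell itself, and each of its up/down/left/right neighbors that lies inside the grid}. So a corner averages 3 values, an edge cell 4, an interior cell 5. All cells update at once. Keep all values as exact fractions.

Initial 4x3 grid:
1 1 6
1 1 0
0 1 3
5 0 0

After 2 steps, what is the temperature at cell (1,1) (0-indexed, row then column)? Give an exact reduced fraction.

Step 1: cell (1,1) = 4/5
Step 2: cell (1,1) = 73/50
Full grid after step 2:
  4/3 383/240 85/36
  43/40 73/50 199/120
  31/24 121/100 11/8
  59/36 31/24 7/6

Answer: 73/50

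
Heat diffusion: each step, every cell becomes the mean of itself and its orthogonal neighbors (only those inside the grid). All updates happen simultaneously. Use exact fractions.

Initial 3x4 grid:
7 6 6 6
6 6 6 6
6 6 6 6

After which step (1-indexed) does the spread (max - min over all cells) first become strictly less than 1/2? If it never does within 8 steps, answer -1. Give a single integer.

Step 1: max=19/3, min=6, spread=1/3
  -> spread < 1/2 first at step 1
Step 2: max=113/18, min=6, spread=5/18
Step 3: max=1337/216, min=6, spread=41/216
Step 4: max=159737/25920, min=6, spread=4217/25920
Step 5: max=9540349/1555200, min=43279/7200, spread=38417/311040
Step 6: max=571072211/93312000, min=866597/144000, spread=1903471/18662400
Step 7: max=34193309089/5598720000, min=26035759/4320000, spread=18038617/223948800
Step 8: max=2048807382851/335923200000, min=2345726759/388800000, spread=883978523/13436928000

Answer: 1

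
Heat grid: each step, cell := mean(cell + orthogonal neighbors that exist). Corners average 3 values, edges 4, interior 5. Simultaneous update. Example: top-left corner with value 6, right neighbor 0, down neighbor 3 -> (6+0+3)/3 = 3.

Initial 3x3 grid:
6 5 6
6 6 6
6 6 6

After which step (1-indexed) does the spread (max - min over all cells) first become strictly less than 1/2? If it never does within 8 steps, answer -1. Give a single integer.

Answer: 1

Derivation:
Step 1: max=6, min=17/3, spread=1/3
  -> spread < 1/2 first at step 1
Step 2: max=6, min=1373/240, spread=67/240
Step 3: max=1193/200, min=12523/2160, spread=1807/10800
Step 4: max=32039/5400, min=5026037/864000, spread=33401/288000
Step 5: max=3196609/540000, min=45426067/7776000, spread=3025513/38880000
Step 6: max=170044051/28800000, min=18197473133/3110400000, spread=53531/995328
Step 7: max=45864883949/7776000000, min=1093711074151/186624000000, spread=450953/11943936
Step 8: max=5497711389481/933120000000, min=65675736439397/11197440000000, spread=3799043/143327232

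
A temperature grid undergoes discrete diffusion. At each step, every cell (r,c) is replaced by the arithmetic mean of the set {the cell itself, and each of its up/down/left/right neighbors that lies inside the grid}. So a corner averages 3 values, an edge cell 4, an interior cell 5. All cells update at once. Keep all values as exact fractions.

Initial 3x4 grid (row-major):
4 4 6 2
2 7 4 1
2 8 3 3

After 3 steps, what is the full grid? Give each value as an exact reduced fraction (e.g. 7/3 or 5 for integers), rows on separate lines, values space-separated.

Answer: 451/108 31067/7200 3143/800 823/240
61279/14400 13033/3000 23771/6000 23987/7200
619/144 5257/1200 7103/1800 1823/540

Derivation:
After step 1:
  10/3 21/4 4 3
  15/4 5 21/5 5/2
  4 5 9/2 7/3
After step 2:
  37/9 211/48 329/80 19/6
  193/48 116/25 101/25 361/120
  17/4 37/8 481/120 28/9
After step 3:
  451/108 31067/7200 3143/800 823/240
  61279/14400 13033/3000 23771/6000 23987/7200
  619/144 5257/1200 7103/1800 1823/540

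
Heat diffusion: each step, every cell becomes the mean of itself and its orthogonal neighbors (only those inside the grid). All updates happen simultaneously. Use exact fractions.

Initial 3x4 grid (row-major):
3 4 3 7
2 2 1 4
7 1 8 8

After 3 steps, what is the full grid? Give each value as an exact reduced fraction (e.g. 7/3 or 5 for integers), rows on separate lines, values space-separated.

After step 1:
  3 3 15/4 14/3
  7/2 2 18/5 5
  10/3 9/2 9/2 20/3
After step 2:
  19/6 47/16 901/240 161/36
  71/24 83/25 377/100 299/60
  34/9 43/12 289/60 97/18
After step 3:
  145/48 7907/2400 26881/7200 9511/2160
  23801/7200 19883/6000 24773/6000 16753/3600
  743/216 3487/900 15803/3600 1367/270

Answer: 145/48 7907/2400 26881/7200 9511/2160
23801/7200 19883/6000 24773/6000 16753/3600
743/216 3487/900 15803/3600 1367/270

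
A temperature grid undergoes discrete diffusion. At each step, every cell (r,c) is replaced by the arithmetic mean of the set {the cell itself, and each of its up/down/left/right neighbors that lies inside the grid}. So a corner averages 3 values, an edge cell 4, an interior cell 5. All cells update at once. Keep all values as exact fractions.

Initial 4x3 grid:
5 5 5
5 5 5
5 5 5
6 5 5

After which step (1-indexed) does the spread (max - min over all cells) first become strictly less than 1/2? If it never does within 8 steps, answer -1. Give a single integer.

Step 1: max=16/3, min=5, spread=1/3
  -> spread < 1/2 first at step 1
Step 2: max=95/18, min=5, spread=5/18
Step 3: max=1121/216, min=5, spread=41/216
Step 4: max=133817/25920, min=5, spread=4217/25920
Step 5: max=7985149/1555200, min=36079/7200, spread=38417/311040
Step 6: max=477760211/93312000, min=722597/144000, spread=1903471/18662400
Step 7: max=28594589089/5598720000, min=21715759/4320000, spread=18038617/223948800
Step 8: max=1712884182851/335923200000, min=1956926759/388800000, spread=883978523/13436928000

Answer: 1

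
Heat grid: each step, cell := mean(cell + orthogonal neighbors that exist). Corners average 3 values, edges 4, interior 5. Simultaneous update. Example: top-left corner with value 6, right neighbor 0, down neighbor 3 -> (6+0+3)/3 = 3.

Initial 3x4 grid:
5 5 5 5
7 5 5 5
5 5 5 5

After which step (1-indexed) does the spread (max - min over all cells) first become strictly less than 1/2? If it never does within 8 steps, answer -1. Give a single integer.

Step 1: max=17/3, min=5, spread=2/3
Step 2: max=667/120, min=5, spread=67/120
Step 3: max=5837/1080, min=5, spread=437/1080
  -> spread < 1/2 first at step 3
Step 4: max=2317531/432000, min=2509/500, spread=29951/86400
Step 5: max=20655821/3888000, min=17033/3375, spread=206761/777600
Step 6: max=8232195571/1555200000, min=13665671/2700000, spread=14430763/62208000
Step 7: max=491667741689/93312000000, min=1097652727/216000000, spread=139854109/746496000
Step 8: max=29416071890251/5598720000000, min=99051228977/19440000000, spread=7114543559/44789760000

Answer: 3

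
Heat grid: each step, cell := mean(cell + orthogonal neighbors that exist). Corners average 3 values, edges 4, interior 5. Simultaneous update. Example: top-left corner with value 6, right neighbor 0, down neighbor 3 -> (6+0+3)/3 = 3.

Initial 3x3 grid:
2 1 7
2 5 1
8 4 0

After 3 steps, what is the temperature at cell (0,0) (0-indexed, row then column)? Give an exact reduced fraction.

Answer: 1669/540

Derivation:
Step 1: cell (0,0) = 5/3
Step 2: cell (0,0) = 29/9
Step 3: cell (0,0) = 1669/540
Full grid after step 3:
  1669/540 46547/14400 523/180
  52297/14400 3119/1000 45497/14400
  3953/1080 51697/14400 3233/1080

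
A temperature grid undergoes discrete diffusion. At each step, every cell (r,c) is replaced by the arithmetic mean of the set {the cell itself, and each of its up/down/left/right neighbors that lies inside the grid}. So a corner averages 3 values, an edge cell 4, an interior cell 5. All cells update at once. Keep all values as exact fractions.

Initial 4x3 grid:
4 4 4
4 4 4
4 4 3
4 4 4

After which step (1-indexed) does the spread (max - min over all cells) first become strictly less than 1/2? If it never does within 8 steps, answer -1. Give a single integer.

Answer: 1

Derivation:
Step 1: max=4, min=11/3, spread=1/3
  -> spread < 1/2 first at step 1
Step 2: max=4, min=449/120, spread=31/120
Step 3: max=4, min=4109/1080, spread=211/1080
Step 4: max=7153/1800, min=415103/108000, spread=14077/108000
Step 5: max=428317/108000, min=3747593/972000, spread=5363/48600
Step 6: max=237131/60000, min=112899191/29160000, spread=93859/1166400
Step 7: max=383463533/97200000, min=6788125519/1749600000, spread=4568723/69984000
Step 8: max=11482381111/2916000000, min=408123564371/104976000000, spread=8387449/167961600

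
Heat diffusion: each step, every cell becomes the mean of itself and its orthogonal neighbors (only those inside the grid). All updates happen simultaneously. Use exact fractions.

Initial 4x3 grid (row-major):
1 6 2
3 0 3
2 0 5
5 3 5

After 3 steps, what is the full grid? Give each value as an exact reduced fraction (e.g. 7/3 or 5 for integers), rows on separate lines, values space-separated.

Answer: 5549/2160 12251/4800 1561/540
2083/900 1311/500 19639/7200
9427/3600 2009/750 22079/7200
1237/432 45173/14400 355/108

Derivation:
After step 1:
  10/3 9/4 11/3
  3/2 12/5 5/2
  5/2 2 13/4
  10/3 13/4 13/3
After step 2:
  85/36 233/80 101/36
  73/30 213/100 709/240
  7/3 67/25 145/48
  109/36 155/48 65/18
After step 3:
  5549/2160 12251/4800 1561/540
  2083/900 1311/500 19639/7200
  9427/3600 2009/750 22079/7200
  1237/432 45173/14400 355/108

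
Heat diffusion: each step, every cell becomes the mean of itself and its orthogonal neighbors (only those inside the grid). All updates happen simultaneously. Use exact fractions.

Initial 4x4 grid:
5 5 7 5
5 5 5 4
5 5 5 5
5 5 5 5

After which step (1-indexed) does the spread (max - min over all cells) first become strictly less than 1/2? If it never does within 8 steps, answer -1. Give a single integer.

Answer: 3

Derivation:
Step 1: max=11/2, min=19/4, spread=3/4
Step 2: max=323/60, min=39/8, spread=61/120
Step 3: max=1047/200, min=355/72, spread=137/450
  -> spread < 1/2 first at step 3
Step 4: max=280559/54000, min=53477/10800, spread=6587/27000
Step 5: max=928429/180000, min=1609619/324000, spread=153883/810000
Step 6: max=249738083/48600000, min=48462419/9720000, spread=1856497/12150000
Step 7: max=830180897/162000000, min=291495031/58320000, spread=92126149/729000000
Step 8: max=24850468489/4860000000, min=43824933527/8748000000, spread=2264774383/21870000000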